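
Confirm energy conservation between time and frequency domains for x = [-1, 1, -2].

Time domain:
Σ|x[n]|² = |-1|² + |1|² + |-2|² = 6.0000

Frequency domain:
(1/3)Σ|X[k]|² = (1/3)(|-2|² + |-0.5000-2.5981i|² + |-0.5000+2.5981i|²) = (1/3)·18.0000 = 6.0000

Both sides agree, confirming Parseval's theorem.

Σ|x[n]|² = (1/N)Σ|X[k]|² = 6.0000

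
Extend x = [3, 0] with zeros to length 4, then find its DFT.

Original 2-point DFT: [3, 3]
Zero-padded 4-point DFT provides frequency interpolation.

DFT_4([x, 0, ...]) = [3, 3, 3, 3]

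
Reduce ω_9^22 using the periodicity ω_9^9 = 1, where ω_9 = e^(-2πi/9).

Since ω_9^9 = 1, powers reduce modulo 9.
22 mod 9 = 4
So ω_9^22 = ω_9^4 = e^(-2πi·4/9)

ω_9^22 = ω_9^4 = -0.9397-0.3420i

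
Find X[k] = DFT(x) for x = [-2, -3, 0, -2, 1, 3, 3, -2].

X[k] = Σ(n=0 to 7) x[n] · ω_8^(nk)
where ω_8 = e^(-2πi/8)

Computing each X[k]:
X[0] = -2
X[1] = -7.2426+7.2426i
X[2] = -4-4i
X[3] = 1.2426+1.2426i
X[4] = 6
X[5] = 1.2426-1.2426i
X[6] = -4+4i
X[7] = -7.2426-7.2426i

X = [-2, -7.2426+7.2426i, -4-4i, 1.2426+1.2426i, 6, 1.2426-1.2426i, -4+4i, -7.2426-7.2426i]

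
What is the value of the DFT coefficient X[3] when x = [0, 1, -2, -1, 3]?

X[3] = Σ(n=0 to 4) x[n] · ω_5^(3n) where ω_5 = e^(-2πi/5)
= (0)·ω_5^0 + (1)·ω_5^3 + (-2)·ω_5^6 + (-1)·ω_5^9 + (3)·ω_5^12

X[3] = -4.1631-0.2245i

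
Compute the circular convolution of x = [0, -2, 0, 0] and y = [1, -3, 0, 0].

(x ⊛ y)[n] = Σ(m=0 to 3) x[m] · y[(n-m) mod 4]

Computing each output sample:
(x ⊛ y)[0] = 0
(x ⊛ y)[1] = -2
(x ⊛ y)[2] = 6
(x ⊛ y)[3] = 0

x ⊛ y = [0, -2, 6, 0]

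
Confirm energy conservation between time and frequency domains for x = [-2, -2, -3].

Time domain:
Σ|x[n]|² = |-2|² + |-2|² + |-3|² = 17.0000

Frequency domain:
(1/3)Σ|X[k]|² = (1/3)(|-7|² + |0.5000-0.8660i|² + |0.5000+0.8660i|²) = (1/3)·51.0000 = 17.0000

Both sides agree, confirming Parseval's theorem.

Σ|x[n]|² = (1/N)Σ|X[k]|² = 17.0000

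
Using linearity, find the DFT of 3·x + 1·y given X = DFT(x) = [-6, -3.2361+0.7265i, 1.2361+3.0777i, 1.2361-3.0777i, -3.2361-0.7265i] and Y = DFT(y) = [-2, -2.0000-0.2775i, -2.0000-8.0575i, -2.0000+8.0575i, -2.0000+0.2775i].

By linearity: DFT(3x + 1y) = 3·DFT(x) + 1·DFT(y)
= 3·[-6, -3.2361+0.7265i, 1.2361+3.0777i, 1.2361-3.0777i, -3.2361-0.7265i] + 1·[-2, -2.0000-0.2775i, -2.0000-8.0575i, -2.0000+8.0575i, -2.0000+0.2775i]

Computing element-wise:
Z[0] = 3·(-6) + 1·(-2) = -20
Z[1] = 3·(-3.2361+0.7265i) + 1·(-2.0000-0.2775i) = -11.7083+1.9020i
Z[2] = 3·(1.2361+3.0777i) + 1·(-2.0000-8.0575i) = 1.7083+1.1756i
Z[3] = 3·(1.2361-3.0777i) + 1·(-2.0000+8.0575i) = 1.7083-1.1756i
Z[4] = 3·(-3.2361-0.7265i) + 1·(-2.0000+0.2775i) = -11.7083-1.9020i

DFT(3x + 1y) = 3·X + 1·Y = [-20, -11.7083+1.9020i, 1.7083+1.1756i, 1.7083-1.1756i, -11.7083-1.9020i]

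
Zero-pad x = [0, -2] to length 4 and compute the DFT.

Original 2-point DFT: [-2, 2]
Zero-padded 4-point DFT provides frequency interpolation.

DFT_4([x, 0, ...]) = [-2, 2i, 2, -2i]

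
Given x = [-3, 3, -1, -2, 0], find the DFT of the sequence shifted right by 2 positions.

Time shift by 2: X_shifted[k] = ω_5^(2k) · X[k]
Shifted x = [-2, 0, -3, 3, -1]

DFT(x[n-2]) = [-3, -2.3090+2.5757i, -1.1910-6.2941i, -1.1910+6.2941i, -2.3090-2.5757i]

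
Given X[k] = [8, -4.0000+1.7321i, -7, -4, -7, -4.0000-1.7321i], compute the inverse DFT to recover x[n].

x[n] = (1/6) Σ(k=0 to 5) X[k] · e^(2πikn/6)

Computing each x[n]:
x[0] = -3
x[1] = 2
x[2] = 2
x[3] = 1
x[4] = 3
x[5] = 3

x = [-3, 2, 2, 1, 3, 3]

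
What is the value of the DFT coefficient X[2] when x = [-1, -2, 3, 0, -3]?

X[2] = Σ(n=0 to 4) x[n] · ω_5^(2n) where ω_5 = e^(-2πi/5)
= (-1)·ω_5^0 + (-2)·ω_5^2 + (3)·ω_5^4 + (0)·ω_5^6 + (-3)·ω_5^8

X[2] = 3.9721+2.2654i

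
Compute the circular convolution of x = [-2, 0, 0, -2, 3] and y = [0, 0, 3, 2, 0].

(x ⊛ y)[n] = Σ(m=0 to 4) x[m] · y[(n-m) mod 5]

Computing each output sample:
(x ⊛ y)[0] = -6
(x ⊛ y)[1] = 5
(x ⊛ y)[2] = 0
(x ⊛ y)[3] = -4
(x ⊛ y)[4] = 0

x ⊛ y = [-6, 5, 0, -4, 0]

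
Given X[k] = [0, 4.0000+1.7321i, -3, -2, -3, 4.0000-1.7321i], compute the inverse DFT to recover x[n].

x[n] = (1/6) Σ(k=0 to 5) X[k] · e^(2πikn/6)

Computing each x[n]:
x[0] = 0
x[1] = 1
x[2] = -1
x[3] = -2
x[4] = 0
x[5] = 2

x = [0, 1, -1, -2, 0, 2]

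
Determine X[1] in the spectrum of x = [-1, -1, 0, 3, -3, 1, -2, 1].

X[1] = Σ(n=0 to 7) x[n] · ω_8^(1n) where ω_8 = e^(-2πi/8)
= (-1)·ω_8^0 + (-1)·ω_8^1 + (0)·ω_8^2 + (3)·ω_8^3 + (-3)·ω_8^4 + (1)·ω_8^5 + (-2)·ω_8^6 + (1)·ω_8^7

X[1] = -0.8284-2.0000i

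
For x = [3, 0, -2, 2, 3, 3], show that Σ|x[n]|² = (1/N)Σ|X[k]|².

Time domain:
Σ|x[n]|² = |3|² + |0|² + |-2|² + |2|² + |3|² + |3|² = 35.0000

Frequency domain:
(1/6)Σ|X[k]|² = (1/6)(|9|² + |2.0000+6.9282i|² + |3.0000-1.7321i|² + |-1|² + |3.0000+1.7321i|² + |2.0000-6.9282i|²) = (1/6)·210.0000 = 35.0000

Both sides agree, confirming Parseval's theorem.

Σ|x[n]|² = (1/N)Σ|X[k]|² = 35.0000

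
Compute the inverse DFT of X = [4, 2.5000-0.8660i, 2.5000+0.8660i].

x[n] = (1/3) Σ(k=0 to 2) X[k] · e^(2πikn/3)

Computing each x[n]:
x[0] = 3
x[1] = 1
x[2] = 0

x = [3, 1, 0]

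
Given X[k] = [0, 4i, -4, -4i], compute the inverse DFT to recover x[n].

x[n] = (1/4) Σ(k=0 to 3) X[k] · e^(2πikn/4)

Computing each x[n]:
x[0] = -1
x[1] = -1
x[2] = -1
x[3] = 3

x = [-1, -1, -1, 3]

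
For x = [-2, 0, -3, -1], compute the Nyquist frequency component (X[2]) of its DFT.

X[2] = Σ(n=0 to 3) x[n] · ω_4^(2n) where ω_4 = e^(-2πi/4)
= (-2)·ω_4^0 + (0)·ω_4^2 + (-3)·ω_4^4 + (-1)·ω_4^6

X[2] = -4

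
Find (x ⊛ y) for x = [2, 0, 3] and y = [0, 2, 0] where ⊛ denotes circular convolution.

(x ⊛ y)[n] = Σ(m=0 to 2) x[m] · y[(n-m) mod 3]

Computing each output sample:
(x ⊛ y)[0] = 6
(x ⊛ y)[1] = 4
(x ⊛ y)[2] = 0

x ⊛ y = [6, 4, 0]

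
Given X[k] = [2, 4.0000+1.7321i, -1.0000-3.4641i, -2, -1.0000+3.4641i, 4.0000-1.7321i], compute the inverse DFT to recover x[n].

x[n] = (1/6) Σ(k=0 to 5) X[k] · e^(2πikn/6)

Computing each x[n]:
x[0] = 1
x[1] = 2
x[2] = -2
x[3] = -1
x[4] = 1
x[5] = 1

x = [1, 2, -2, -1, 1, 1]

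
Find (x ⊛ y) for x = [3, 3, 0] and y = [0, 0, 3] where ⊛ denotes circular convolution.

(x ⊛ y)[n] = Σ(m=0 to 2) x[m] · y[(n-m) mod 3]

Computing each output sample:
(x ⊛ y)[0] = 9
(x ⊛ y)[1] = 0
(x ⊛ y)[2] = 9

x ⊛ y = [9, 0, 9]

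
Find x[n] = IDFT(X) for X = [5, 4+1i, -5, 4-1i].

x[n] = (1/4) Σ(k=0 to 3) X[k] · e^(2πikn/4)

Computing each x[n]:
x[0] = 2
x[1] = 2
x[2] = -2
x[3] = 3

x = [2, 2, -2, 3]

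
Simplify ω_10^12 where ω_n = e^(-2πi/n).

Since ω_10^10 = 1, powers reduce modulo 10.
12 mod 10 = 2
So ω_10^12 = ω_10^2 = e^(-2πi·2/10)

ω_10^12 = ω_10^2 = 0.3090-0.9511i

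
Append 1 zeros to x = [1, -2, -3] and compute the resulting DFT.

Original 3-point DFT: [-4, 3.5000-0.8660i, 3.5000+0.8660i]
Zero-padded 4-point DFT provides frequency interpolation.

DFT_4([x, 0, ...]) = [-4, 4+2i, 0, 4-2i]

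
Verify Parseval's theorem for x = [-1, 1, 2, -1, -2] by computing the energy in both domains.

Time domain:
Σ|x[n]|² = |-1|² + |1|² + |2|² + |-1|² + |-2|² = 11.0000

Frequency domain:
(1/5)Σ|X[k]|² = (1/5)(|-1|² + |-2.1180-4.6165i|² + |0.1180+1.0898i|² + |0.1180-1.0898i|² + |-2.1180+4.6165i|²) = (1/5)·55.0000 = 11.0000

Both sides agree, confirming Parseval's theorem.

Σ|x[n]|² = (1/N)Σ|X[k]|² = 11.0000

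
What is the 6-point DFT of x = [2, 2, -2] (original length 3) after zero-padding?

Original 3-point DFT: [2, 2.0000-3.4641i, 2.0000+3.4641i]
Zero-padded 6-point DFT provides frequency interpolation.

DFT_6([x, 0, ...]) = [2, 4, 2.0000-3.4641i, -2, 2.0000+3.4641i, 4]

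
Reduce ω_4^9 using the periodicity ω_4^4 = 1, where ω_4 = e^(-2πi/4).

Since ω_4^4 = 1, powers reduce modulo 4.
9 mod 4 = 1
So ω_4^9 = ω_4^1 = e^(-2πi·1/4)

ω_4^9 = ω_4^1 = -1i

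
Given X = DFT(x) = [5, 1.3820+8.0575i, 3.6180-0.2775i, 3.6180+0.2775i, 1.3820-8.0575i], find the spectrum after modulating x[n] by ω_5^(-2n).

Modulation property: DFT(ω_5^(-2n)·x[n]) = X[(k-2) mod 5], so circularly shift X by 2 positions.

X[k-2] = [3.6180+0.2775i, 1.3820-8.0575i, 5, 1.3820+8.0575i, 3.6180-0.2775i]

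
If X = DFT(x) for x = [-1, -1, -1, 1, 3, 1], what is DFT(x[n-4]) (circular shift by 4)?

Time shift by 4: X_shifted[k] = ω_6^(4k) · X[k]
Shifted x = [-1, 1, 3, 1, -1, -1]

DFT(x[n-4]) = [2, -3.0000-5.1962i, -1.0000+1.7321i, 0, -1.0000-1.7321i, -3.0000+5.1962i]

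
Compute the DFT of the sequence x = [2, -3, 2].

X[k] = Σ(n=0 to 2) x[n] · ω_3^(nk)
where ω_3 = e^(-2πi/3)

Computing each X[k]:
X[0] = 1
X[1] = 2.5000+4.3301i
X[2] = 2.5000-4.3301i

X = [1, 2.5000+4.3301i, 2.5000-4.3301i]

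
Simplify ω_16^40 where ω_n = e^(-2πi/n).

Since ω_16^16 = 1, powers reduce modulo 16.
40 mod 16 = 8
So ω_16^40 = ω_16^8 = e^(-2πi·8/16)

ω_16^40 = ω_16^8 = -1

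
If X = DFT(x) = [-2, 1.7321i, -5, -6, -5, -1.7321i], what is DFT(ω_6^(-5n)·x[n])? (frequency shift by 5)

Modulation property: DFT(ω_6^(-5n)·x[n]) = X[(k-5) mod 6], so circularly shift X by 5 positions.

X[k-5] = [1.7321i, -5, -6, -5, -1.7321i, -2]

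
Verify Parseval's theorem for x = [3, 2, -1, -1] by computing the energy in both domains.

Time domain:
Σ|x[n]|² = |3|² + |2|² + |-1|² + |-1|² = 15.0000

Frequency domain:
(1/4)Σ|X[k]|² = (1/4)(|3|² + |4-3i|² + |1|² + |4+3i|²) = (1/4)·60.0000 = 15.0000

Both sides agree, confirming Parseval's theorem.

Σ|x[n]|² = (1/N)Σ|X[k]|² = 15.0000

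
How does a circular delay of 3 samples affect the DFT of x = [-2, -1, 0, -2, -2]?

Time shift by 3: X_shifted[k] = ω_5^(3k) · X[k]
Shifted x = [0, -2, -2, -2, -1]

DFT(x[n-3]) = [-7, 2.3090+0.9511i, 1.1910+0.5878i, 1.1910-0.5878i, 2.3090-0.9511i]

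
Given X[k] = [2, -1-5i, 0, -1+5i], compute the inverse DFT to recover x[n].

x[n] = (1/4) Σ(k=0 to 3) X[k] · e^(2πikn/4)

Computing each x[n]:
x[0] = 0
x[1] = 3
x[2] = 1
x[3] = -2

x = [0, 3, 1, -2]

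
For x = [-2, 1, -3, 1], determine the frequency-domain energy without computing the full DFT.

Parseval: Σ|x[n]|² = (1/N)Σ|X[k]|², so Σ|X[k]|² = N·Σ|x[n]|² = 4·15.0000

Σ|X[k]|² = N·Σ|x[n]|² = 4·15.0000 = 60.0000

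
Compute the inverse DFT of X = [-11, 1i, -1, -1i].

x[n] = (1/4) Σ(k=0 to 3) X[k] · e^(2πikn/4)

Computing each x[n]:
x[0] = -3
x[1] = -3
x[2] = -3
x[3] = -2

x = [-3, -3, -3, -2]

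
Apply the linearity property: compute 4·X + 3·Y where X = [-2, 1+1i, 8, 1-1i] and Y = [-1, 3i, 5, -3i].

By linearity: DFT(4x + 3y) = 4·DFT(x) + 3·DFT(y)
= 4·[-2, 1+1i, 8, 1-1i] + 3·[-1, 3i, 5, -3i]

Computing element-wise:
Z[0] = 4·(-2) + 3·(-1) = -11
Z[1] = 4·(1+1i) + 3·(3i) = 4+13i
Z[2] = 4·(8) + 3·(5) = 47
Z[3] = 4·(1-1i) + 3·(-3i) = 4-13i

DFT(4x + 3y) = 4·X + 3·Y = [-11, 4+13i, 47, 4-13i]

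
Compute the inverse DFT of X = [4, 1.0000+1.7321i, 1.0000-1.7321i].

x[n] = (1/3) Σ(k=0 to 2) X[k] · e^(2πikn/3)

Computing each x[n]:
x[0] = 2
x[1] = 0
x[2] = 2

x = [2, 0, 2]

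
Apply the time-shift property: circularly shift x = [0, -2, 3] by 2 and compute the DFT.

Time shift by 2: X_shifted[k] = ω_3^(2k) · X[k]
Shifted x = [-2, 3, 0]

DFT(x[n-2]) = [1, -3.5000-2.5981i, -3.5000+2.5981i]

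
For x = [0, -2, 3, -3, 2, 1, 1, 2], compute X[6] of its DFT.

X[6] = Σ(n=0 to 7) x[n] · ω_8^(6n) where ω_8 = e^(-2πi/8)
= (0)·ω_8^0 + (-2)·ω_8^6 + (3)·ω_8^12 + (-3)·ω_8^18 + (2)·ω_8^24 + (1)·ω_8^30 + (1)·ω_8^36 + (2)·ω_8^42

X[6] = -2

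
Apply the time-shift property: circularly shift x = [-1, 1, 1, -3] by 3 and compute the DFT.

Time shift by 3: X_shifted[k] = ω_4^(3k) · X[k]
Shifted x = [1, 1, -3, -1]

DFT(x[n-3]) = [-2, 4-2i, -2, 4+2i]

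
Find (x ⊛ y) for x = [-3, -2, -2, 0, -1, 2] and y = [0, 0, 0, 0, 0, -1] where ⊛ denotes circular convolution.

(x ⊛ y)[n] = Σ(m=0 to 5) x[m] · y[(n-m) mod 6]

Computing each output sample:
(x ⊛ y)[0] = 2
(x ⊛ y)[1] = 2
(x ⊛ y)[2] = 0
(x ⊛ y)[3] = 1
(x ⊛ y)[4] = -2
(x ⊛ y)[5] = 3

x ⊛ y = [2, 2, 0, 1, -2, 3]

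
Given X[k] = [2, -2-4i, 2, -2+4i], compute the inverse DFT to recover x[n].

x[n] = (1/4) Σ(k=0 to 3) X[k] · e^(2πikn/4)

Computing each x[n]:
x[0] = 0
x[1] = 2
x[2] = 2
x[3] = -2

x = [0, 2, 2, -2]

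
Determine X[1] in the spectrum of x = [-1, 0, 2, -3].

X[1] = Σ(n=0 to 3) x[n] · ω_4^(1n) where ω_4 = e^(-2πi/4)
= (-1)·ω_4^0 + (0)·ω_4^1 + (2)·ω_4^2 + (-3)·ω_4^3

X[1] = -3-3i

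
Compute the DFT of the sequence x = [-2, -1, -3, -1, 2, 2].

X[k] = Σ(n=0 to 5) x[n] · ω_6^(nk)
where ω_6 = e^(-2πi/6)

Computing each X[k]:
X[0] = -3
X[1] = 6.9282i
X[2] = -3.0000-1.7321i
X[3] = -3
X[4] = -3.0000+1.7321i
X[5] = -6.9282i

X = [-3, 6.9282i, -3.0000-1.7321i, -3, -3.0000+1.7321i, -6.9282i]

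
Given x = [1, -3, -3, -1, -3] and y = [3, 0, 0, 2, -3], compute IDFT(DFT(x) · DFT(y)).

(x ⊛ y)[n] = Σ(m=0 to 4) x[m] · y[(n-m) mod 5]

Computing each output sample:
(x ⊛ y)[0] = 6
(x ⊛ y)[1] = -2
(x ⊛ y)[2] = -12
(x ⊛ y)[3] = 8
(x ⊛ y)[4] = -18

x ⊛ y = [6, -2, -12, 8, -18]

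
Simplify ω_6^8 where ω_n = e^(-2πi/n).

Since ω_6^6 = 1, powers reduce modulo 6.
8 mod 6 = 2
So ω_6^8 = ω_6^2 = e^(-2πi·2/6)

ω_6^8 = ω_6^2 = -0.5000-0.8660i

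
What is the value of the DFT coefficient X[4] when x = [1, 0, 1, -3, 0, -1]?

X[4] = Σ(n=0 to 5) x[n] · ω_6^(4n) where ω_6 = e^(-2πi/6)
= (1)·ω_6^0 + (0)·ω_6^4 + (1)·ω_6^8 + (-3)·ω_6^12 + (0)·ω_6^16 + (-1)·ω_6^20

X[4] = -2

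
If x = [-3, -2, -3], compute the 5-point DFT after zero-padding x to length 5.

Original 3-point DFT: [-8, -0.5000-0.8660i, -0.5000+0.8660i]
Zero-padded 5-point DFT provides frequency interpolation.

DFT_5([x, 0, ...]) = [-8, -1.1910+3.6655i, -2.3090-1.6776i, -2.3090+1.6776i, -1.1910-3.6655i]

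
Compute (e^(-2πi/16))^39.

Since ω_16^16 = 1, powers reduce modulo 16.
39 mod 16 = 7
So ω_16^39 = ω_16^7 = e^(-2πi·7/16)

ω_16^39 = ω_16^7 = -0.9239-0.3827i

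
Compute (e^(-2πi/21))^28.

Since ω_21^21 = 1, powers reduce modulo 21.
28 mod 21 = 7
So ω_21^28 = ω_21^7 = e^(-2πi·7/21)

ω_21^28 = ω_21^7 = -0.5000-0.8660i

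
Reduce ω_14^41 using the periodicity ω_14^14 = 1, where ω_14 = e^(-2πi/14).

Since ω_14^14 = 1, powers reduce modulo 14.
41 mod 14 = 13
So ω_14^41 = ω_14^13 = e^(-2πi·13/14)

ω_14^41 = ω_14^13 = 0.9010+0.4339i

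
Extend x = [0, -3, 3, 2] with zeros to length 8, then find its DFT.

Original 4-point DFT: [2, -3+5i, 4, -3-5i]
Zero-padded 8-point DFT provides frequency interpolation.

DFT_8([x, 0, ...]) = [2, -3.5355-2.2929i, -3+5i, 3.5355+3.7071i, 4, 3.5355-3.7071i, -3-5i, -3.5355+2.2929i]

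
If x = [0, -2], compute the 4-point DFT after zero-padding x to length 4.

Original 2-point DFT: [-2, 2]
Zero-padded 4-point DFT provides frequency interpolation.

DFT_4([x, 0, ...]) = [-2, 2i, 2, -2i]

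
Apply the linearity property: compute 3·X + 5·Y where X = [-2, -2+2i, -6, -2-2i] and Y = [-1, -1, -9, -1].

By linearity: DFT(3x + 5y) = 3·DFT(x) + 5·DFT(y)
= 3·[-2, -2+2i, -6, -2-2i] + 5·[-1, -1, -9, -1]

Computing element-wise:
Z[0] = 3·(-2) + 5·(-1) = -11
Z[1] = 3·(-2+2i) + 5·(-1) = -11+6i
Z[2] = 3·(-6) + 5·(-9) = -63
Z[3] = 3·(-2-2i) + 5·(-1) = -11-6i

DFT(3x + 5y) = 3·X + 5·Y = [-11, -11+6i, -63, -11-6i]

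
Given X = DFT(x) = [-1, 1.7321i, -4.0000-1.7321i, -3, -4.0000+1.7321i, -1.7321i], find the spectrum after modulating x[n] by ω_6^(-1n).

Modulation property: DFT(ω_6^(-1n)·x[n]) = X[(k-1) mod 6], so circularly shift X by 1 positions.

X[k-1] = [-1.7321i, -1, 1.7321i, -4.0000-1.7321i, -3, -4.0000+1.7321i]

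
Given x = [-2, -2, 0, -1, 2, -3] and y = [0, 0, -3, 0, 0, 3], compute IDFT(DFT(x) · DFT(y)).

(x ⊛ y)[n] = Σ(m=0 to 5) x[m] · y[(n-m) mod 6]

Computing each output sample:
(x ⊛ y)[0] = -12
(x ⊛ y)[1] = 9
(x ⊛ y)[2] = 3
(x ⊛ y)[3] = 12
(x ⊛ y)[4] = -9
(x ⊛ y)[5] = -3

x ⊛ y = [-12, 9, 3, 12, -9, -3]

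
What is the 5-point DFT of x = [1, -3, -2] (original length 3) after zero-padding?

Original 3-point DFT: [-4, 3.5000+0.8660i, 3.5000-0.8660i]
Zero-padded 5-point DFT provides frequency interpolation.

DFT_5([x, 0, ...]) = [-4, 1.6910+4.0287i, 2.8090-0.1388i, 2.8090+0.1388i, 1.6910-4.0287i]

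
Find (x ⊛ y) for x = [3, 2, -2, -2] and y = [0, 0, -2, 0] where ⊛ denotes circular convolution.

(x ⊛ y)[n] = Σ(m=0 to 3) x[m] · y[(n-m) mod 4]

Computing each output sample:
(x ⊛ y)[0] = 4
(x ⊛ y)[1] = 4
(x ⊛ y)[2] = -6
(x ⊛ y)[3] = -4

x ⊛ y = [4, 4, -6, -4]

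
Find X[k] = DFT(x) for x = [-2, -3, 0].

X[k] = Σ(n=0 to 2) x[n] · ω_3^(nk)
where ω_3 = e^(-2πi/3)

Computing each X[k]:
X[0] = -5
X[1] = -0.5000+2.5981i
X[2] = -0.5000-2.5981i

X = [-5, -0.5000+2.5981i, -0.5000-2.5981i]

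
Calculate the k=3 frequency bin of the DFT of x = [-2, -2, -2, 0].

X[3] = Σ(n=0 to 3) x[n] · ω_4^(3n) where ω_4 = e^(-2πi/4)
= (-2)·ω_4^0 + (-2)·ω_4^3 + (-2)·ω_4^6 + (0)·ω_4^9

X[3] = -2i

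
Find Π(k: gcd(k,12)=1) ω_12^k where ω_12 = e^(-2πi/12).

The primitive 12th roots of unity are ω_12^k for k coprime to 12: k ∈ {1, 5, 7, 11}
Their product equals the constant term of the cyclotomic polynomial Φ_12(x) up to sign.
For n ≥ 3, the product of all primitive nth roots of unity is 1. (For n=1 it is 1; for n=2 it is -1.)

1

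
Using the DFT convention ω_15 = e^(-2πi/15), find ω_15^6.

ω_15^6 = e^(-2πi·6/15)
= cos(-2π·6/15) + i·sin(-2π·6/15)
= cos(-12π/15) + i·sin(-12π/15)

ω_15^6 = cos(-12π/15) + i·sin(-12π/15) = -0.8090-0.5878i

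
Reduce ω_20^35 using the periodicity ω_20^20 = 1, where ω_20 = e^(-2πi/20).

Since ω_20^20 = 1, powers reduce modulo 20.
35 mod 20 = 15
So ω_20^35 = ω_20^15 = e^(-2πi·15/20)

ω_20^35 = ω_20^15 = 1i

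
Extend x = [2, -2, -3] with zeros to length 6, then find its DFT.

Original 3-point DFT: [-3, 4.5000-0.8660i, 4.5000+0.8660i]
Zero-padded 6-point DFT provides frequency interpolation.

DFT_6([x, 0, ...]) = [-3, 2.5000+4.3301i, 4.5000-0.8660i, 1, 4.5000+0.8660i, 2.5000-4.3301i]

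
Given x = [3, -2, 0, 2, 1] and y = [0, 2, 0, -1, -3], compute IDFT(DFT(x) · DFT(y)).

(x ⊛ y)[n] = Σ(m=0 to 4) x[m] · y[(n-m) mod 5]

Computing each output sample:
(x ⊛ y)[0] = 8
(x ⊛ y)[1] = 4
(x ⊛ y)[2] = -11
(x ⊛ y)[3] = -6
(x ⊛ y)[4] = -3

x ⊛ y = [8, 4, -11, -6, -3]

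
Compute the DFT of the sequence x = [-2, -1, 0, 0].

X[k] = Σ(n=0 to 3) x[n] · ω_4^(nk)
where ω_4 = e^(-2πi/4)

Computing each X[k]:
X[0] = -3
X[1] = -2+1i
X[2] = -1
X[3] = -2-1i

X = [-3, -2+1i, -1, -2-1i]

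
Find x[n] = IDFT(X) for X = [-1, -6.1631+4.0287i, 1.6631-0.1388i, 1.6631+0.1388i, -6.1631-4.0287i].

x[n] = (1/5) Σ(k=0 to 4) X[k] · e^(2πikn/5)

Computing each x[n]:
x[0] = -2
x[1] = -3
x[2] = 1
x[3] = 3
x[4] = 0

x = [-2, -3, 1, 3, 0]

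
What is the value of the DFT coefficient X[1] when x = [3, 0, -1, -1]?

X[1] = Σ(n=0 to 3) x[n] · ω_4^(1n) where ω_4 = e^(-2πi/4)
= (3)·ω_4^0 + (0)·ω_4^1 + (-1)·ω_4^2 + (-1)·ω_4^3

X[1] = 4-1i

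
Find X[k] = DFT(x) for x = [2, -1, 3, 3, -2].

X[k] = Σ(n=0 to 4) x[n] · ω_5^(nk)
where ω_5 = e^(-2πi/5)

Computing each X[k]:
X[0] = 5
X[1] = -3.7812-0.9511i
X[2] = 6.2812-0.5878i
X[3] = 6.2812+0.5878i
X[4] = -3.7812+0.9511i

X = [5, -3.7812-0.9511i, 6.2812-0.5878i, 6.2812+0.5878i, -3.7812+0.9511i]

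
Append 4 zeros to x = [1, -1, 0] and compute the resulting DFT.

Original 3-point DFT: [0, 1.5000+0.8660i, 1.5000-0.8660i]
Zero-padded 7-point DFT provides frequency interpolation.

DFT_7([x, 0, ...]) = [0, 0.3765+0.7818i, 1.2225+0.9749i, 1.9010+0.4339i, 1.9010-0.4339i, 1.2225-0.9749i, 0.3765-0.7818i]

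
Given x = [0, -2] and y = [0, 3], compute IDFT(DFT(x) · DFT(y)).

(x ⊛ y)[n] = Σ(m=0 to 1) x[m] · y[(n-m) mod 2]

Computing each output sample:
(x ⊛ y)[0] = -6
(x ⊛ y)[1] = 0

x ⊛ y = [-6, 0]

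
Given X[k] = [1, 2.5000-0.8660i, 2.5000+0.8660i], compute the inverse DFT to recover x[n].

x[n] = (1/3) Σ(k=0 to 2) X[k] · e^(2πikn/3)

Computing each x[n]:
x[0] = 2
x[1] = 0
x[2] = -1

x = [2, 0, -1]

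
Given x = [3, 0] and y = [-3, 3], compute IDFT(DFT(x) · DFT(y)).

(x ⊛ y)[n] = Σ(m=0 to 1) x[m] · y[(n-m) mod 2]

Computing each output sample:
(x ⊛ y)[0] = -9
(x ⊛ y)[1] = 9

x ⊛ y = [-9, 9]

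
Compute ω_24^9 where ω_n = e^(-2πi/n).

ω_24^9 = e^(-2πi·9/24)
= cos(-2π·9/24) + i·sin(-2π·9/24)
= cos(-18π/24) + i·sin(-18π/24)

ω_24^9 = cos(-18π/24) + i·sin(-18π/24) = -0.7071-0.7071i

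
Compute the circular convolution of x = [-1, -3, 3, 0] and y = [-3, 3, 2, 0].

(x ⊛ y)[n] = Σ(m=0 to 3) x[m] · y[(n-m) mod 4]

Computing each output sample:
(x ⊛ y)[0] = 9
(x ⊛ y)[1] = 6
(x ⊛ y)[2] = -20
(x ⊛ y)[3] = 3

x ⊛ y = [9, 6, -20, 3]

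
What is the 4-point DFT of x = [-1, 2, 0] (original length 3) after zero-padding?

Original 3-point DFT: [1, -2.0000-1.7321i, -2.0000+1.7321i]
Zero-padded 4-point DFT provides frequency interpolation.

DFT_4([x, 0, ...]) = [1, -1-2i, -3, -1+2i]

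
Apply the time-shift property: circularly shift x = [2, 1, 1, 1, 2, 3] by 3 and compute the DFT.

Time shift by 3: X_shifted[k] = ω_6^(3k) · X[k]
Shifted x = [1, 2, 3, 2, 1, 1]

DFT(x[n-3]) = [10, -1.5000-2.5981i, -0.5000+0.8660i, 0, -0.5000-0.8660i, -1.5000+2.5981i]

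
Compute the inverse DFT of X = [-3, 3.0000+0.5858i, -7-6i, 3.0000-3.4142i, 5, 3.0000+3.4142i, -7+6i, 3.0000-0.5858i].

x[n] = (1/8) Σ(k=0 to 7) X[k] · e^(2πikn/8)

Computing each x[n]:
x[0] = 0
x[1] = 1
x[2] = 1
x[3] = -2
x[4] = -3
x[5] = 0
x[6] = 3
x[7] = -3

x = [0, 1, 1, -2, -3, 0, 3, -3]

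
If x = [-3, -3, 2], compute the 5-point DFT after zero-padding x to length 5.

Original 3-point DFT: [-4, -2.5000+4.3301i, -2.5000-4.3301i]
Zero-padded 5-point DFT provides frequency interpolation.

DFT_5([x, 0, ...]) = [-4, -5.5451+1.6776i, 0.0451+3.6655i, 0.0451-3.6655i, -5.5451-1.6776i]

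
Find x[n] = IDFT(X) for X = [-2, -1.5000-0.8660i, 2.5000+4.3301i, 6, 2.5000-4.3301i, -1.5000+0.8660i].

x[n] = (1/6) Σ(k=0 to 5) X[k] · e^(2πikn/6)

Computing each x[n]:
x[0] = 1
x[1] = -3
x[2] = 2
x[3] = 0
x[4] = -1
x[5] = -1

x = [1, -3, 2, 0, -1, -1]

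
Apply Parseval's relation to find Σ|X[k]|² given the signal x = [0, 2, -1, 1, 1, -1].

Parseval: Σ|x[n]|² = (1/N)Σ|X[k]|², so Σ|X[k]|² = N·Σ|x[n]|² = 6·8.0000

Σ|X[k]|² = N·Σ|x[n]|² = 6·8.0000 = 48.0000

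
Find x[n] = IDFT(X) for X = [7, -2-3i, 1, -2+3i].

x[n] = (1/4) Σ(k=0 to 3) X[k] · e^(2πikn/4)

Computing each x[n]:
x[0] = 1
x[1] = 3
x[2] = 3
x[3] = 0

x = [1, 3, 3, 0]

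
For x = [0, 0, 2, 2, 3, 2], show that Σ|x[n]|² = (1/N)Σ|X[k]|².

Time domain:
Σ|x[n]|² = |0|² + |0|² + |2|² + |2|² + |3|² + |2|² = 21.0000

Frequency domain:
(1/6)Σ|X[k]|² = (1/6)(|9|² + |-3.5000+2.5981i|² + |-1.5000+0.8660i|² + |1|² + |-1.5000-0.8660i|² + |-3.5000-2.5981i|²) = (1/6)·126.0000 = 21.0000

Both sides agree, confirming Parseval's theorem.

Σ|x[n]|² = (1/N)Σ|X[k]|² = 21.0000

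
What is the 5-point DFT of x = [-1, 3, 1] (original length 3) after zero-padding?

Original 3-point DFT: [3, -3.0000-1.7321i, -3.0000+1.7321i]
Zero-padded 5-point DFT provides frequency interpolation.

DFT_5([x, 0, ...]) = [3, -0.8820-3.4410i, -3.1180-0.8123i, -3.1180+0.8123i, -0.8820+3.4410i]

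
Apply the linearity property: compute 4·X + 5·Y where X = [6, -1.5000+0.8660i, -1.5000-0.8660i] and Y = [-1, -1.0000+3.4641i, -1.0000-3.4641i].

By linearity: DFT(4x + 5y) = 4·DFT(x) + 5·DFT(y)
= 4·[6, -1.5000+0.8660i, -1.5000-0.8660i] + 5·[-1, -1.0000+3.4641i, -1.0000-3.4641i]

Computing element-wise:
Z[0] = 4·(6) + 5·(-1) = 19
Z[1] = 4·(-1.5000+0.8660i) + 5·(-1.0000+3.4641i) = -11.0000+20.7845i
Z[2] = 4·(-1.5000-0.8660i) + 5·(-1.0000-3.4641i) = -11.0000-20.7845i

DFT(4x + 5y) = 4·X + 5·Y = [19, -11.0000+20.7845i, -11.0000-20.7845i]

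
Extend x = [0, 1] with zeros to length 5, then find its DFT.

Original 2-point DFT: [1, -1]
Zero-padded 5-point DFT provides frequency interpolation.

DFT_5([x, 0, ...]) = [1, 0.3090-0.9511i, -0.8090-0.5878i, -0.8090+0.5878i, 0.3090+0.9511i]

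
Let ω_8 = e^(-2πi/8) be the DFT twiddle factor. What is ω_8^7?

ω_8^7 = e^(-2πi·7/8)
= cos(-2π·7/8) + i·sin(-2π·7/8)
= cos(-14π/8) + i·sin(-14π/8)

ω_8^7 = cos(-14π/8) + i·sin(-14π/8) = 0.7071+0.7071i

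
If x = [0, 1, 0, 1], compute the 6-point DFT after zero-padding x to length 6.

Original 4-point DFT: [2, 0, -2, 0]
Zero-padded 6-point DFT provides frequency interpolation.

DFT_6([x, 0, ...]) = [2, -0.5000-0.8660i, 0.5000-0.8660i, -2, 0.5000+0.8660i, -0.5000+0.8660i]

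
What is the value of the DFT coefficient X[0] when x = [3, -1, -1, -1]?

X[0] = Σ(n=0 to 3) x[n] · ω_4^0 = Σ x[n]
= (3) + (-1) + (-1) + (-1)

X[0] = 0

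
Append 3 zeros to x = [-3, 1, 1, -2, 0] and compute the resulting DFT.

Original 5-point DFT: [-3, -1.8820-2.7144i, -4.1180+2.2654i, -4.1180-2.2654i, -1.8820+2.7144i]
Zero-padded 8-point DFT provides frequency interpolation.

DFT_8([x, 0, ...]) = [-3, -0.8787-0.2929i, -4-3i, -5.1213+1.7071i, -1, -5.1213-1.7071i, -4+3i, -0.8787+0.2929i]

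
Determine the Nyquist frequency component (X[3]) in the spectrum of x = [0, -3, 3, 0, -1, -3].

X[3] = Σ(n=0 to 5) x[n] · ω_6^(3n) where ω_6 = e^(-2πi/6)
= (0)·ω_6^0 + (-3)·ω_6^3 + (3)·ω_6^6 + (0)·ω_6^9 + (-1)·ω_6^12 + (-3)·ω_6^15

X[3] = 8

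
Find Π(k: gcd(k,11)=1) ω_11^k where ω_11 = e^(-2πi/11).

The primitive 11th roots of unity are ω_11^k for k coprime to 11: k ∈ {1, 2, 3, 4, 5, 6, 7, 8, 9, 10}
Their product equals the constant term of the cyclotomic polynomial Φ_11(x) up to sign.
For n ≥ 3, the product of all primitive nth roots of unity is 1. (For n=1 it is 1; for n=2 it is -1.)

1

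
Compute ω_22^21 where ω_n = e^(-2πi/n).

ω_22^21 = e^(-2πi·21/22)
= cos(-2π·21/22) + i·sin(-2π·21/22)
= cos(-42π/22) + i·sin(-42π/22)

ω_22^21 = cos(-42π/22) + i·sin(-42π/22) = 0.9595+0.2817i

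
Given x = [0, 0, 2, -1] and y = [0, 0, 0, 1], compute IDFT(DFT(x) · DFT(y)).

(x ⊛ y)[n] = Σ(m=0 to 3) x[m] · y[(n-m) mod 4]

Computing each output sample:
(x ⊛ y)[0] = 0
(x ⊛ y)[1] = 2
(x ⊛ y)[2] = -1
(x ⊛ y)[3] = 0

x ⊛ y = [0, 2, -1, 0]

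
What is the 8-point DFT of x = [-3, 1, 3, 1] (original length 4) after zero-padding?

Original 4-point DFT: [2, -6, -2, -6]
Zero-padded 8-point DFT provides frequency interpolation.

DFT_8([x, 0, ...]) = [2, -3.0000-4.4142i, -6, -3.0000+1.5858i, -2, -3.0000-1.5858i, -6, -3.0000+4.4142i]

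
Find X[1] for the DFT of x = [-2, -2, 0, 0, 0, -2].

X[1] = Σ(n=0 to 5) x[n] · ω_6^(1n) where ω_6 = e^(-2πi/6)
= (-2)·ω_6^0 + (-2)·ω_6^1 + (0)·ω_6^2 + (0)·ω_6^3 + (0)·ω_6^4 + (-2)·ω_6^5

X[1] = -4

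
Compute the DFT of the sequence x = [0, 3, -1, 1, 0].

X[k] = Σ(n=0 to 4) x[n] · ω_5^(nk)
where ω_5 = e^(-2πi/5)

Computing each X[k]:
X[0] = 3
X[1] = 0.9271-1.6776i
X[2] = -2.4271-3.6655i
X[3] = -2.4271+3.6655i
X[4] = 0.9271+1.6776i

X = [3, 0.9271-1.6776i, -2.4271-3.6655i, -2.4271+3.6655i, 0.9271+1.6776i]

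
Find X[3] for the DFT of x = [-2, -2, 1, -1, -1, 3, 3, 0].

X[3] = Σ(n=0 to 7) x[n] · ω_8^(3n) where ω_8 = e^(-2πi/8)
= (-2)·ω_8^0 + (-2)·ω_8^3 + (1)·ω_8^6 + (-1)·ω_8^9 + (-1)·ω_8^12 + (3)·ω_8^15 + (3)·ω_8^18 + (0)·ω_8^21

X[3] = 1.8284+2.2426i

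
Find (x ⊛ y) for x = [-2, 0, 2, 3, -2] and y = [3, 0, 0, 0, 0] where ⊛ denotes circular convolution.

(x ⊛ y)[n] = Σ(m=0 to 4) x[m] · y[(n-m) mod 5]

Computing each output sample:
(x ⊛ y)[0] = -6
(x ⊛ y)[1] = 0
(x ⊛ y)[2] = 6
(x ⊛ y)[3] = 9
(x ⊛ y)[4] = -6

x ⊛ y = [-6, 0, 6, 9, -6]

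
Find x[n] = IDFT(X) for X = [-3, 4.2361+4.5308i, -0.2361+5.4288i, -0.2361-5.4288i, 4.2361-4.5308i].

x[n] = (1/5) Σ(k=0 to 4) X[k] · e^(2πikn/5)

Computing each x[n]:
x[0] = 1
x[1] = -3
x[2] = -1
x[3] = -3
x[4] = 3

x = [1, -3, -1, -3, 3]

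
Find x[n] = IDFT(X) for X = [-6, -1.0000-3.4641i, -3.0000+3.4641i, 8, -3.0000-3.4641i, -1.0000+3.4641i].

x[n] = (1/6) Σ(k=0 to 5) X[k] · e^(2πikn/6)

Computing each x[n]:
x[0] = -1
x[1] = -2
x[2] = 3
x[3] = -3
x[4] = -1
x[5] = -2

x = [-1, -2, 3, -3, -1, -2]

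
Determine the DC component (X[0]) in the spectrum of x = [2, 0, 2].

X[0] = Σ(n=0 to 2) x[n] · ω_3^0 = Σ x[n]
= (2) + (0) + (2)

X[0] = 4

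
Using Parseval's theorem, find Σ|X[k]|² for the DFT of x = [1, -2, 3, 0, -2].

Parseval: Σ|x[n]|² = (1/N)Σ|X[k]|², so Σ|X[k]|² = N·Σ|x[n]|² = 5·18.0000

Σ|X[k]|² = N·Σ|x[n]|² = 5·18.0000 = 90.0000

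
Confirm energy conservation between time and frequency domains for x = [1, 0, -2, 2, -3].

Time domain:
Σ|x[n]|² = |1|² + |0|² + |-2|² + |2|² + |-3|² = 18.0000

Frequency domain:
(1/5)Σ|X[k]|² = (1/5)(|-2|² + |0.0729-0.5020i|² + |3.4271-5.5676i|² + |3.4271+5.5676i|² + |0.0729+0.5020i|²) = (1/5)·90.0000 = 18.0000

Both sides agree, confirming Parseval's theorem.

Σ|x[n]|² = (1/N)Σ|X[k]|² = 18.0000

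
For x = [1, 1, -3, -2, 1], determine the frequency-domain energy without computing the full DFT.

Parseval: Σ|x[n]|² = (1/N)Σ|X[k]|², so Σ|X[k]|² = N·Σ|x[n]|² = 5·16.0000

Σ|X[k]|² = N·Σ|x[n]|² = 5·16.0000 = 80.0000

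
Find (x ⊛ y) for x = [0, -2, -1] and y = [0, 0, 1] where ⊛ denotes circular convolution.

(x ⊛ y)[n] = Σ(m=0 to 2) x[m] · y[(n-m) mod 3]

Computing each output sample:
(x ⊛ y)[0] = -2
(x ⊛ y)[1] = -1
(x ⊛ y)[2] = 0

x ⊛ y = [-2, -1, 0]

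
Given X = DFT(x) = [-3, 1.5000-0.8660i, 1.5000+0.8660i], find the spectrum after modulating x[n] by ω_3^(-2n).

Modulation property: DFT(ω_3^(-2n)·x[n]) = X[(k-2) mod 3], so circularly shift X by 2 positions.

X[k-2] = [1.5000-0.8660i, 1.5000+0.8660i, -3]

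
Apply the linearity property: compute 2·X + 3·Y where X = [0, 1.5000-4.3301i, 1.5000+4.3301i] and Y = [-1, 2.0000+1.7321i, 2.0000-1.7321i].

By linearity: DFT(2x + 3y) = 2·DFT(x) + 3·DFT(y)
= 2·[0, 1.5000-4.3301i, 1.5000+4.3301i] + 3·[-1, 2.0000+1.7321i, 2.0000-1.7321i]

Computing element-wise:
Z[0] = 2·(0) + 3·(-1) = -3
Z[1] = 2·(1.5000-4.3301i) + 3·(2.0000+1.7321i) = 9.0000-3.4639i
Z[2] = 2·(1.5000+4.3301i) + 3·(2.0000-1.7321i) = 9.0000+3.4639i

DFT(2x + 3y) = 2·X + 3·Y = [-3, 9.0000-3.4639i, 9.0000+3.4639i]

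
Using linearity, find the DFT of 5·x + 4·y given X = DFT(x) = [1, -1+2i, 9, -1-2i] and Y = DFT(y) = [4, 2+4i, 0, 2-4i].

By linearity: DFT(5x + 4y) = 5·DFT(x) + 4·DFT(y)
= 5·[1, -1+2i, 9, -1-2i] + 4·[4, 2+4i, 0, 2-4i]

Computing element-wise:
Z[0] = 5·(1) + 4·(4) = 21
Z[1] = 5·(-1+2i) + 4·(2+4i) = 3+26i
Z[2] = 5·(9) + 4·(0) = 45
Z[3] = 5·(-1-2i) + 4·(2-4i) = 3-26i

DFT(5x + 4y) = 5·X + 4·Y = [21, 3+26i, 45, 3-26i]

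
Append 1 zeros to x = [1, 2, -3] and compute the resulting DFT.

Original 3-point DFT: [0, 1.5000-4.3301i, 1.5000+4.3301i]
Zero-padded 4-point DFT provides frequency interpolation.

DFT_4([x, 0, ...]) = [0, 4-2i, -4, 4+2i]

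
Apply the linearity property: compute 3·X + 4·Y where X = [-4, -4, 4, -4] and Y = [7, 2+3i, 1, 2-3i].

By linearity: DFT(3x + 4y) = 3·DFT(x) + 4·DFT(y)
= 3·[-4, -4, 4, -4] + 4·[7, 2+3i, 1, 2-3i]

Computing element-wise:
Z[0] = 3·(-4) + 4·(7) = 16
Z[1] = 3·(-4) + 4·(2+3i) = -4+12i
Z[2] = 3·(4) + 4·(1) = 16
Z[3] = 3·(-4) + 4·(2-3i) = -4-12i

DFT(3x + 4y) = 3·X + 4·Y = [16, -4+12i, 16, -4-12i]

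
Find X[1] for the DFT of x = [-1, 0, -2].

X[1] = Σ(n=0 to 2) x[n] · ω_3^(1n) where ω_3 = e^(-2πi/3)
= (-1)·ω_3^0 + (0)·ω_3^1 + (-2)·ω_3^2

X[1] = -1.7321i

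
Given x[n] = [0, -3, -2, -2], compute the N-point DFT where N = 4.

X[k] = Σ(n=0 to 3) x[n] · ω_4^(nk)
where ω_4 = e^(-2πi/4)

Computing each X[k]:
X[0] = -7
X[1] = 2+1i
X[2] = 3
X[3] = 2-1i

X = [-7, 2+1i, 3, 2-1i]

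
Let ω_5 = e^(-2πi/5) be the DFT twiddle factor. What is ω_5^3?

ω_5^3 = e^(-2πi·3/5)
= cos(-2π·3/5) + i·sin(-2π·3/5)
= cos(-6π/5) + i·sin(-6π/5)

ω_5^3 = cos(-6π/5) + i·sin(-6π/5) = -0.8090+0.5878i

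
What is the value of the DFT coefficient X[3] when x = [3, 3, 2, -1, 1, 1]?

X[3] = Σ(n=0 to 5) x[n] · ω_6^(3n) where ω_6 = e^(-2πi/6)
= (3)·ω_6^0 + (3)·ω_6^3 + (2)·ω_6^6 + (-1)·ω_6^9 + (1)·ω_6^12 + (1)·ω_6^15

X[3] = 3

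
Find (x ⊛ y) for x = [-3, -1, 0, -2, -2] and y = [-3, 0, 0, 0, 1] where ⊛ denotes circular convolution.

(x ⊛ y)[n] = Σ(m=0 to 4) x[m] · y[(n-m) mod 5]

Computing each output sample:
(x ⊛ y)[0] = 8
(x ⊛ y)[1] = 3
(x ⊛ y)[2] = -2
(x ⊛ y)[3] = 4
(x ⊛ y)[4] = 3

x ⊛ y = [8, 3, -2, 4, 3]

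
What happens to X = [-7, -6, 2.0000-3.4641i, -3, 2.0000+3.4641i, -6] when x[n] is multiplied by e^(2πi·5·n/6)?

Modulation property: DFT(ω_6^(-5n)·x[n]) = X[(k-5) mod 6], so circularly shift X by 5 positions.

X[k-5] = [-6, 2.0000-3.4641i, -3, 2.0000+3.4641i, -6, -7]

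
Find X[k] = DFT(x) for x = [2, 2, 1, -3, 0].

X[k] = Σ(n=0 to 4) x[n] · ω_5^(nk)
where ω_5 = e^(-2πi/5)

Computing each X[k]:
X[0] = 2
X[1] = 4.2361-4.2533i
X[2] = -0.2361+2.6287i
X[3] = -0.2361-2.6287i
X[4] = 4.2361+4.2533i

X = [2, 4.2361-4.2533i, -0.2361+2.6287i, -0.2361-2.6287i, 4.2361+4.2533i]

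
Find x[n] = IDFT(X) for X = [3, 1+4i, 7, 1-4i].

x[n] = (1/4) Σ(k=0 to 3) X[k] · e^(2πikn/4)

Computing each x[n]:
x[0] = 3
x[1] = -3
x[2] = 2
x[3] = 1

x = [3, -3, 2, 1]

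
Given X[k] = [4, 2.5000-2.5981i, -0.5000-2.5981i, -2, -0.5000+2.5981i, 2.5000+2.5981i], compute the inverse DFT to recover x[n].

x[n] = (1/6) Σ(k=0 to 5) X[k] · e^(2πikn/6)

Computing each x[n]:
x[0] = 1
x[1] = 3
x[2] = 0
x[3] = 0
x[4] = 0
x[5] = 0

x = [1, 3, 0, 0, 0, 0]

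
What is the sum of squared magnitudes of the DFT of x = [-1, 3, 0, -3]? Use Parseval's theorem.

Parseval: Σ|x[n]|² = (1/N)Σ|X[k]|², so Σ|X[k]|² = N·Σ|x[n]|² = 4·19.0000

Σ|X[k]|² = N·Σ|x[n]|² = 4·19.0000 = 76.0000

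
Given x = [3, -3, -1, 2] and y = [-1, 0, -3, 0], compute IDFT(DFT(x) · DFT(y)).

(x ⊛ y)[n] = Σ(m=0 to 3) x[m] · y[(n-m) mod 4]

Computing each output sample:
(x ⊛ y)[0] = 0
(x ⊛ y)[1] = -3
(x ⊛ y)[2] = -8
(x ⊛ y)[3] = 7

x ⊛ y = [0, -3, -8, 7]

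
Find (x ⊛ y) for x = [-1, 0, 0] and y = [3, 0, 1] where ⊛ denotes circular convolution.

(x ⊛ y)[n] = Σ(m=0 to 2) x[m] · y[(n-m) mod 3]

Computing each output sample:
(x ⊛ y)[0] = -3
(x ⊛ y)[1] = 0
(x ⊛ y)[2] = -1

x ⊛ y = [-3, 0, -1]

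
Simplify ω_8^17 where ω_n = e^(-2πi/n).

Since ω_8^8 = 1, powers reduce modulo 8.
17 mod 8 = 1
So ω_8^17 = ω_8^1 = e^(-2πi·1/8)

ω_8^17 = ω_8^1 = 0.7071-0.7071i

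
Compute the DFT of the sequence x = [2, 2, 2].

X[k] = Σ(n=0 to 2) x[n] · ω_3^(nk)
where ω_3 = e^(-2πi/3)

Computing each X[k]:
X[0] = 6
X[1] = 0
X[2] = 0

X = [6, 0, 0]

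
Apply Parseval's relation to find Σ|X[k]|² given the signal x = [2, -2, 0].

Parseval: Σ|x[n]|² = (1/N)Σ|X[k]|², so Σ|X[k]|² = N·Σ|x[n]|² = 3·8.0000

Σ|X[k]|² = N·Σ|x[n]|² = 3·8.0000 = 24.0000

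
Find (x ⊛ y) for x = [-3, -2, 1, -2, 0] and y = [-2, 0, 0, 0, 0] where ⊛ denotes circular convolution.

(x ⊛ y)[n] = Σ(m=0 to 4) x[m] · y[(n-m) mod 5]

Computing each output sample:
(x ⊛ y)[0] = 6
(x ⊛ y)[1] = 4
(x ⊛ y)[2] = -2
(x ⊛ y)[3] = 4
(x ⊛ y)[4] = 0

x ⊛ y = [6, 4, -2, 4, 0]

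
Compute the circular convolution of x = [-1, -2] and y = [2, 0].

(x ⊛ y)[n] = Σ(m=0 to 1) x[m] · y[(n-m) mod 2]

Computing each output sample:
(x ⊛ y)[0] = -2
(x ⊛ y)[1] = -4

x ⊛ y = [-2, -4]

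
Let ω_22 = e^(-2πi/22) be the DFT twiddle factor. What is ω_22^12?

ω_22^12 = e^(-2πi·12/22)
= cos(-2π·12/22) + i·sin(-2π·12/22)
= cos(-24π/22) + i·sin(-24π/22)

ω_22^12 = cos(-24π/22) + i·sin(-24π/22) = -0.9595+0.2817i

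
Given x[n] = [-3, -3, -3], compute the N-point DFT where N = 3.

X[k] = Σ(n=0 to 2) x[n] · ω_3^(nk)
where ω_3 = e^(-2πi/3)

Computing each X[k]:
X[0] = -9
X[1] = 0
X[2] = 0

X = [-9, 0, 0]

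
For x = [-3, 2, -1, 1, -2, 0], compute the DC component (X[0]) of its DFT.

X[0] = Σ(n=0 to 5) x[n] · ω_6^0 = Σ x[n]
= (-3) + (2) + (-1) + (1) + (-2) + (0)

X[0] = -3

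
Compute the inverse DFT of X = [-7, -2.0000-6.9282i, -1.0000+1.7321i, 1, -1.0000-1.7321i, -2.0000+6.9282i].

x[n] = (1/6) Σ(k=0 to 5) X[k] · e^(2πikn/6)

Computing each x[n]:
x[0] = -2
x[1] = 0
x[2] = 2
x[3] = -1
x[4] = -3
x[5] = -3

x = [-2, 0, 2, -1, -3, -3]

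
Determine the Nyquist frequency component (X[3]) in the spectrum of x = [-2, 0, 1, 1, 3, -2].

X[3] = Σ(n=0 to 5) x[n] · ω_6^(3n) where ω_6 = e^(-2πi/6)
= (-2)·ω_6^0 + (0)·ω_6^3 + (1)·ω_6^6 + (1)·ω_6^9 + (3)·ω_6^12 + (-2)·ω_6^15

X[3] = 3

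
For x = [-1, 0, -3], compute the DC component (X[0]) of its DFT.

X[0] = Σ(n=0 to 2) x[n] · ω_3^0 = Σ x[n]
= (-1) + (0) + (-3)

X[0] = -4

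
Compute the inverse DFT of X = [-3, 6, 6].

x[n] = (1/3) Σ(k=0 to 2) X[k] · e^(2πikn/3)

Computing each x[n]:
x[0] = 3
x[1] = -3
x[2] = -3

x = [3, -3, -3]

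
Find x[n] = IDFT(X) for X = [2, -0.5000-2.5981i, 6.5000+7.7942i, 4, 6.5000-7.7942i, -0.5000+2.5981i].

x[n] = (1/6) Σ(k=0 to 5) X[k] · e^(2πikn/6)

Computing each x[n]:
x[0] = 3
x[1] = -3
x[2] = 3
x[3] = 2
x[4] = -3
x[5] = 0

x = [3, -3, 3, 2, -3, 0]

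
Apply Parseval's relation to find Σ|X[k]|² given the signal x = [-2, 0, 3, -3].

Parseval: Σ|x[n]|² = (1/N)Σ|X[k]|², so Σ|X[k]|² = N·Σ|x[n]|² = 4·22.0000

Σ|X[k]|² = N·Σ|x[n]|² = 4·22.0000 = 88.0000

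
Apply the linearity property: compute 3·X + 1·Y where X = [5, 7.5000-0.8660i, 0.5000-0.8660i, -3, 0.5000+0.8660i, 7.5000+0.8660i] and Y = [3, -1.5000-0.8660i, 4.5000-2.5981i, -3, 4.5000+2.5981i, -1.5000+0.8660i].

By linearity: DFT(3x + 1y) = 3·DFT(x) + 1·DFT(y)
= 3·[5, 7.5000-0.8660i, 0.5000-0.8660i, -3, 0.5000+0.8660i, 7.5000+0.8660i] + 1·[3, -1.5000-0.8660i, 4.5000-2.5981i, -3, 4.5000+2.5981i, -1.5000+0.8660i]

Computing element-wise:
Z[0] = 3·(5) + 1·(3) = 18
Z[1] = 3·(7.5000-0.8660i) + 1·(-1.5000-0.8660i) = 21.0000-3.4640i
Z[2] = 3·(0.5000-0.8660i) + 1·(4.5000-2.5981i) = 6.0000-5.1961i
Z[3] = 3·(-3) + 1·(-3) = -12
Z[4] = 3·(0.5000+0.8660i) + 1·(4.5000+2.5981i) = 6.0000+5.1961i
Z[5] = 3·(7.5000+0.8660i) + 1·(-1.5000+0.8660i) = 21.0000+3.4640i

DFT(3x + 1y) = 3·X + 1·Y = [18, 21.0000-3.4640i, 6.0000-5.1961i, -12, 6.0000+5.1961i, 21.0000+3.4640i]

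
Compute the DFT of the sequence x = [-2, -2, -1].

X[k] = Σ(n=0 to 2) x[n] · ω_3^(nk)
where ω_3 = e^(-2πi/3)

Computing each X[k]:
X[0] = -5
X[1] = -0.5000+0.8660i
X[2] = -0.5000-0.8660i

X = [-5, -0.5000+0.8660i, -0.5000-0.8660i]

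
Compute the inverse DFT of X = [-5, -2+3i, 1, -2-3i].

x[n] = (1/4) Σ(k=0 to 3) X[k] · e^(2πikn/4)

Computing each x[n]:
x[0] = -2
x[1] = -3
x[2] = 0
x[3] = 0

x = [-2, -3, 0, 0]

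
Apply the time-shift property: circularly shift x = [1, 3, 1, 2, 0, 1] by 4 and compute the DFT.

Time shift by 4: X_shifted[k] = ω_6^(4k) · X[k]
Shifted x = [1, 2, 0, 1, 1, 3]

DFT(x[n-4]) = [8, 2.0000+1.7321i, -1, -4, -1, 2.0000-1.7321i]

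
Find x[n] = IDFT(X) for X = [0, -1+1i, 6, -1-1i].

x[n] = (1/4) Σ(k=0 to 3) X[k] · e^(2πikn/4)

Computing each x[n]:
x[0] = 1
x[1] = -2
x[2] = 2
x[3] = -1

x = [1, -2, 2, -1]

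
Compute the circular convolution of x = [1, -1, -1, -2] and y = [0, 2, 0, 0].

(x ⊛ y)[n] = Σ(m=0 to 3) x[m] · y[(n-m) mod 4]

Computing each output sample:
(x ⊛ y)[0] = -4
(x ⊛ y)[1] = 2
(x ⊛ y)[2] = -2
(x ⊛ y)[3] = -2

x ⊛ y = [-4, 2, -2, -2]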